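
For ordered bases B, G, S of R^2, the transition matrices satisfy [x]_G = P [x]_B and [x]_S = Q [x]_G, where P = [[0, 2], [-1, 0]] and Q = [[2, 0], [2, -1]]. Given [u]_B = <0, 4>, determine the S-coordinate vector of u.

Apply P to get G-coordinates <8, 0>, then Q to get S-coordinates.
The result is [u]_S = <16, 16>.

<16, 16>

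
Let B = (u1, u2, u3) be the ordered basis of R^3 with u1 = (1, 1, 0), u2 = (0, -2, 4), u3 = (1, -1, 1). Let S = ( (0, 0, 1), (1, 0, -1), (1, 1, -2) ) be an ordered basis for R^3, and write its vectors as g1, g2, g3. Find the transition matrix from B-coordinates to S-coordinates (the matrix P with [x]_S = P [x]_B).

Take x = uj: its B-coordinates are the j-th standard unit vector, so P e_j — column j of P — equals [uj]_S.
u1 = 2g1 + 0·g2 + g3, giving column 1 = (2, 0, 1); repeating for each j gives P = [[2, 2, 1], [0, 2, 2], [1, -2, -1]].

[[2, 2, 1], [0, 2, 2], [1, -2, -1]]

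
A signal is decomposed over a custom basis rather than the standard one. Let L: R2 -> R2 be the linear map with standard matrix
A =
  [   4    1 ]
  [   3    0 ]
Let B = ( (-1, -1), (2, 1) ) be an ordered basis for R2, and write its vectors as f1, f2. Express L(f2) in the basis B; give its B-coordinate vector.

(-3, 3)

Column 2 of [L]_B is the B-coordinate vector of L(f2).
In standard coordinates L(f2) = A f2 = (9, 6).
Converting to B: (9, 6) = -3f1 + 3f2, so the coordinate vector is (-3, 3).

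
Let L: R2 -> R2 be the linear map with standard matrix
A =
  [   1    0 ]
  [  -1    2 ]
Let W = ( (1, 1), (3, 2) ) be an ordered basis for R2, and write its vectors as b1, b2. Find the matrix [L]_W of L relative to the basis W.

[[1, -3], [0, 2]]

With P the matrix whose columns are b1, b2, [L]_W = P^(-1) A P.
Column by column: L(b1) = A b1 = (1, 1); its W-coordinates (1, 0) give column 1.
Continuing for each basis vector yields [L]_W = [[1, -3], [0, 2]].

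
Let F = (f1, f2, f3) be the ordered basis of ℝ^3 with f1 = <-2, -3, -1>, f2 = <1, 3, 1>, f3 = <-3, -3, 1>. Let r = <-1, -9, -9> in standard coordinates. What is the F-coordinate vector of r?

<4, -2, -3>

[r]_F is the unique c with M c = r, where M has columns f1, ..., f3.
Row-reducing the augmented matrix [M | r] gives c = (4, -2, -3).
Check: 4f1 - 2f2 - 3f3 = <-1, -9, -9>.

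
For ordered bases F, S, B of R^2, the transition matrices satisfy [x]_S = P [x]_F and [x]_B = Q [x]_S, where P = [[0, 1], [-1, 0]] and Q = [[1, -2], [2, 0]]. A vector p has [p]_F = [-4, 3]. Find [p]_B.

[-5, 6]

Composing the changes, [p]_B = Q P [p]_F.
Q P = [[2, 1], [0, 2]]; applying this to [-4, 3] gives [-5, 6].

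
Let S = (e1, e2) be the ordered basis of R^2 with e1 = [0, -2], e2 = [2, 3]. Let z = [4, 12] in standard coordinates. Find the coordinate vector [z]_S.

[-3, 2]

We seek scalars with c_1 e1 + c_2 e2 = z; equivalently solve M c = z where the columns of M are e1, e2.
System: 0c_1 + 2c_2 = 4, -2c_1 + 3c_2 = 12; solving gives c_1 = -3, c_2 = 2.
Check: -3e1 + 2e2 = [4, 12].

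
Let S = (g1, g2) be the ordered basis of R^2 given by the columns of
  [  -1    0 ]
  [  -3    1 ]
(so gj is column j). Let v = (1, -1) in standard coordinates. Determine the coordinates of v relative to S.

[v]_S is the unique c with M c = v, where M has columns g1, g2.
System: -c_1 + 0c_2 = 1, -3c_1 + c_2 = -1; solving gives c_1 = -1, c_2 = -4.
Check: -g1 - 4g2 = (1, -1).

(-1, -4)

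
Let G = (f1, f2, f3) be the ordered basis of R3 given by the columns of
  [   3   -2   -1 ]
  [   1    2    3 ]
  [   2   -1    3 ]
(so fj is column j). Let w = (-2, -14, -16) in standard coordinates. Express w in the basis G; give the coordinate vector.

(-2, 0, -4)

Write w = c_1 f1 + ... + c_3 f3 and solve for the c_i.
Solving this 3x3 system gives c = (-2, 0, -4).
Check: -2f1 + 0·f2 - 4f3 = (-2, -14, -16).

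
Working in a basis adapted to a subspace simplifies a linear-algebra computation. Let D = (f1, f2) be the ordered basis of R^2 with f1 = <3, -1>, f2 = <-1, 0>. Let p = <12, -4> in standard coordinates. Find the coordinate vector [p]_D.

<4, 0>

[p]_D is the unique c with M c = p, where M has columns f1, f2.
System: 3c_1 - c_2 = 12, -c_1 + 0c_2 = -4; solving gives c_1 = 4, c_2 = 0.
Check: 4f1 + 0·f2 = <12, -4>.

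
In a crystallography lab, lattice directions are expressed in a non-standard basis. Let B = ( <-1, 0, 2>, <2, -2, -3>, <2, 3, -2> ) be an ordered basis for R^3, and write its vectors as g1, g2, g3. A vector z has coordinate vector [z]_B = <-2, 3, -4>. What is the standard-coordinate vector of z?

<0, -18, -5>

z = M [z]_B, where M has columns g1, ..., g3.
Carrying out the matrix-vector product, z = <0, -18, -5>.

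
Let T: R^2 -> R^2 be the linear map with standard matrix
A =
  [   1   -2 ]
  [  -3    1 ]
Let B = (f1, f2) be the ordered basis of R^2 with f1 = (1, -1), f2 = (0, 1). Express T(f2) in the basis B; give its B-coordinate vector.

(-2, -1)

Compute T(f2) = A f2 = (-2, 1) in standard coordinates.
Then write this in B-coordinates: solve for y in y_1 f1 + y_2 f2 = (-2, 1).
This gives y = (-2, -1), which is column 2 of [T]_B.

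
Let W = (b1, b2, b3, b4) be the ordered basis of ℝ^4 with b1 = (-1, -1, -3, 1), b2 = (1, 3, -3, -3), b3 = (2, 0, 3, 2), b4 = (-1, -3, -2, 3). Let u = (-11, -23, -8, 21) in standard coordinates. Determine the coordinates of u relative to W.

Write u = c_1 b1 + ... + c_4 b4 and solve for the c_i.
Row-reducing the augmented matrix [M | u] gives c = (2, -3, -1, 4).
Check: 2b1 - 3b2 - b3 + 4b4 = (-11, -23, -8, 21).

(2, -3, -1, 4)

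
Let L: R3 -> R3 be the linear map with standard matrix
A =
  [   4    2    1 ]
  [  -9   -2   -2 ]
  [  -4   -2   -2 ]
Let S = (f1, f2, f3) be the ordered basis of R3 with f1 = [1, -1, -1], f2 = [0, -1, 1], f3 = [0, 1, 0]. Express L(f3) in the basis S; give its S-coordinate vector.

[2, 0, 0]

Column 3 of [L]_S is the S-coordinate vector of L(f3).
In standard coordinates L(f3) = A f3 = [2, -2, -2].
Converting to S: [2, -2, -2] = 2f1 + 0·f2 + 0·f3, so the coordinate vector is [2, 0, 0].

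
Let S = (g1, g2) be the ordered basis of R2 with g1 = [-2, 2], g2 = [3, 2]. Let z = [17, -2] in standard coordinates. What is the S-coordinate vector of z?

Write z = c_1 g1 + c_2 g2 and solve for the c_i.
System: -2c_1 + 3c_2 = 17, 2c_1 + 2c_2 = -2; solving gives c_1 = -4, c_2 = 3.
Check: -4g1 + 3g2 = [17, -2].

[-4, 3]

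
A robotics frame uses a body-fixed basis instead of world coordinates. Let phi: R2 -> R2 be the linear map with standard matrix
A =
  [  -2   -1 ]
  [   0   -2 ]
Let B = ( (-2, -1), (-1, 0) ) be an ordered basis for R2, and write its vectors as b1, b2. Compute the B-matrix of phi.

[[-2, 0], [-1, -2]]

With P the matrix whose columns are b1, b2, [phi]_B = P^(-1) A P.
Column by column: phi(b1) = A b1 = (5, 2); its B-coordinates (-2, -1) give column 1.
Continuing for each basis vector yields [phi]_B = [[-2, 0], [-1, -2]].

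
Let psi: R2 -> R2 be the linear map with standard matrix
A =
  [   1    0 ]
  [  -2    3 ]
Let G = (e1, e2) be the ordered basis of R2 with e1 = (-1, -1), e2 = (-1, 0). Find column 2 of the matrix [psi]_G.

(-2, 3)

Compute psi(e2) = A e2 = (-1, 2) in standard coordinates.
Then write this in G-coordinates: solve for y in y_1 e1 + y_2 e2 = (-1, 2).
This gives y = (-2, 3), which is column 2 of [psi]_G.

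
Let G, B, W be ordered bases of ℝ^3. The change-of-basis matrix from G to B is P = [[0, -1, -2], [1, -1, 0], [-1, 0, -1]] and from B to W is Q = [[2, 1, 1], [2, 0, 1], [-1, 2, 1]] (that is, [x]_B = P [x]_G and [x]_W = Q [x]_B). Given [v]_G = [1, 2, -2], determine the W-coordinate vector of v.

[4, 5, -3]

First [v]_B = P [v]_G = [2, -1, 1].
Then [v]_W = Q [v]_B = [4, 5, -3].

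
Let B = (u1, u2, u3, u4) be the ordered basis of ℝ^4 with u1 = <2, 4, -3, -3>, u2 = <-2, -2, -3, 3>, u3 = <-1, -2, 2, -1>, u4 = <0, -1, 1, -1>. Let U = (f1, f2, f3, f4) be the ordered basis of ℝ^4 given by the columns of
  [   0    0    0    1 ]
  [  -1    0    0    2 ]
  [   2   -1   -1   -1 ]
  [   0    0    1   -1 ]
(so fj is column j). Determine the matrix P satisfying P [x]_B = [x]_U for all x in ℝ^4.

[[0, -2, 0, 1], [2, 0, 1, 2], [-1, 1, -2, -1], [2, -2, -1, 0]]

Column j of P is [uj]_U, since P maps B-coordinates to U-coordinates.
Expressing u1 in U: u1 = 0·f1 + 2f2 - f3 + 2f4, so column 1 of P is <0, 2, -1, 2>.
Doing the same for each uj gives P = [[0, -2, 0, 1], [2, 0, 1, 2], [-1, 1, -2, -1], [2, -2, -1, 0]].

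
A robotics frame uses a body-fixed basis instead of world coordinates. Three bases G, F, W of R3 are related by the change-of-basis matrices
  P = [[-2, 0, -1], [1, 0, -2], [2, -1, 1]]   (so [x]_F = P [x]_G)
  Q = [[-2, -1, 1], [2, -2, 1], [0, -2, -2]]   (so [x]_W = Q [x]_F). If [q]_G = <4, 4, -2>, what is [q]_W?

Composing the changes, [q]_W = Q P [q]_G.
Q P = [[5, -1, 5], [-4, -1, 3], [-6, 2, 2]]; applying this to <4, 4, -2> gives <6, -26, -20>.

<6, -26, -20>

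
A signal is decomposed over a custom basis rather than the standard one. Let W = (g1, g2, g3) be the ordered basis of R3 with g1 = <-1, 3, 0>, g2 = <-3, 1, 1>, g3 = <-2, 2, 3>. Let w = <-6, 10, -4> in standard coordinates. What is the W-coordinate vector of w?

We seek scalars with c_1 g1 + ... + c_3 g3 = w; equivalently solve M c = w where the columns of M are g1, ..., g3.
Gaussian elimination on [M | w] yields c = (4, 2, -2).
Check: 4g1 + 2g2 - 2g3 = <-6, 10, -4>.

<4, 2, -2>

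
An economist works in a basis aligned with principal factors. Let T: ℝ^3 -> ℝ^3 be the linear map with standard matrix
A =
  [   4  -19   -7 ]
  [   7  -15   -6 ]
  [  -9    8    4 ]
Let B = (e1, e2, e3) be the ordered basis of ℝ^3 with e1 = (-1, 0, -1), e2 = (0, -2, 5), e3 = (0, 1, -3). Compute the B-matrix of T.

Let P have columns e1, ..., e3. Then [T]_B = P^(-1) A P.
Here det P = -1, so P^(-1) is integer; computing A P first and then P^(-1)(A P) gives [[-3, -3, -2], [1, -1, -3], [1, -2, -3]].

[[-3, -3, -2], [1, -1, -3], [1, -2, -3]]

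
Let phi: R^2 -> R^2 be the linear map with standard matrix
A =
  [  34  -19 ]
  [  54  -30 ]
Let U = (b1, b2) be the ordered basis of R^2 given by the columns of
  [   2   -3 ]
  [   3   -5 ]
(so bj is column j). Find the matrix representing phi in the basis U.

Let P have columns b1, b2. Then [phi]_U = P^(-1) A P.
Here det P = -1, so P^(-1) is integer; computing A P first and then P^(-1)(A P) gives [[1, 1], [-3, 3]].

[[1, 1], [-3, 3]]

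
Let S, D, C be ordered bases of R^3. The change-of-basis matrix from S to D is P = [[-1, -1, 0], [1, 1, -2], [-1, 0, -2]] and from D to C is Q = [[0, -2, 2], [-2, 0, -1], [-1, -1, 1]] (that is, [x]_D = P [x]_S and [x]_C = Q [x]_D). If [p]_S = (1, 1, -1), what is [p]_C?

(-6, 3, -1)

Apply P to get D-coordinates (-2, 4, 1), then Q to get C-coordinates.
The result is [p]_C = (-6, 3, -1).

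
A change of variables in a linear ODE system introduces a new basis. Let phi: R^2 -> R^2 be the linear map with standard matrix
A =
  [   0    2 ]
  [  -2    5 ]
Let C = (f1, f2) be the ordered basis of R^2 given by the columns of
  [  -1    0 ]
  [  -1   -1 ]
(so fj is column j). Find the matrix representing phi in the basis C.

Let P have columns f1, f2. Then [phi]_C = P^(-1) A P.
Here det P = 1, so P^(-1) is integer; computing A P first and then P^(-1)(A P) gives [[2, 2], [1, 3]].

[[2, 2], [1, 3]]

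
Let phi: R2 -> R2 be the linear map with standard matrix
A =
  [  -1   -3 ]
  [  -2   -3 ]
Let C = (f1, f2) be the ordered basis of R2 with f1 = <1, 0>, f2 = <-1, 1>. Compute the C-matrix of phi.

[[-3, -3], [-2, -1]]

Let P have columns f1, f2. Then [phi]_C = P^(-1) A P.
Here det P = 1, so P^(-1) is integer; computing A P first and then P^(-1)(A P) gives [[-3, -3], [-2, -1]].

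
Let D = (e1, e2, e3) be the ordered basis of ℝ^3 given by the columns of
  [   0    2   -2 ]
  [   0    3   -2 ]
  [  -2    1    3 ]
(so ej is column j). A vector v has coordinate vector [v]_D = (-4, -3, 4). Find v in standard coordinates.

(-14, -17, 17)

By definition v = -4e1 - 3e2 + 4e3.
Summing componentwise gives (-14, -17, 17).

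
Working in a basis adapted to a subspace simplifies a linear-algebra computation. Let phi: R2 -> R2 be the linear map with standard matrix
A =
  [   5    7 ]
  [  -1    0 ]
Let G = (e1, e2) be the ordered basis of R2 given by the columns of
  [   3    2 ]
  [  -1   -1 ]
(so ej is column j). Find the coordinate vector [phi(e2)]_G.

[-1, 3]

Compute phi(e2) = A e2 = [3, -2] in standard coordinates.
Then write this in G-coordinates: solve for y in y_1 e1 + y_2 e2 = [3, -2].
This gives y = [-1, 3], which is column 2 of [phi]_G.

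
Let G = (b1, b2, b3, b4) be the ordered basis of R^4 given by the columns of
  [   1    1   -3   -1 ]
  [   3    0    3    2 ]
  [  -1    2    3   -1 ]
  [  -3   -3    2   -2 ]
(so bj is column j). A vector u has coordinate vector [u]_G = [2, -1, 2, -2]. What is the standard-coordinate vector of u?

[-3, 8, 4, 5]

The coordinates say u = 2b1 - b2 + 2b3 - 2b4; adding the scaled basis vectors gives [-3, 8, 4, 5].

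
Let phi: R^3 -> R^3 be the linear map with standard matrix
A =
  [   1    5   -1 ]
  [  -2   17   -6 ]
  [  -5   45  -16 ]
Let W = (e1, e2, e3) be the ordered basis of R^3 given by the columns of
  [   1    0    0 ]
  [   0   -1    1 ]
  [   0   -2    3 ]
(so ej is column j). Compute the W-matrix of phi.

[[1, -3, 2], [1, 2, 0], [-1, -3, -1]]

With P the matrix whose columns are e1, ..., e3, [phi]_W = P^(-1) A P.
Column by column: phi(e1) = A e1 = <1, -2, -5>; its W-coordinates <1, 1, -1> give column 1.
Continuing for each basis vector yields [phi]_W = [[1, -3, 2], [1, 2, 0], [-1, -3, -1]].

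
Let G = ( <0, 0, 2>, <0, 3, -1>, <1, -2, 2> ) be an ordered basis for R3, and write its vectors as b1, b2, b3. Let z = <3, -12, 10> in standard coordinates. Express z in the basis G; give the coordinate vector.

[z]_G is the unique c with M c = z, where M has columns b1, ..., b3.
Row-reducing the augmented matrix [M | z] gives c = (1, -2, 3).
Check: b1 - 2b2 + 3b3 = <3, -12, 10>.

<1, -2, 3>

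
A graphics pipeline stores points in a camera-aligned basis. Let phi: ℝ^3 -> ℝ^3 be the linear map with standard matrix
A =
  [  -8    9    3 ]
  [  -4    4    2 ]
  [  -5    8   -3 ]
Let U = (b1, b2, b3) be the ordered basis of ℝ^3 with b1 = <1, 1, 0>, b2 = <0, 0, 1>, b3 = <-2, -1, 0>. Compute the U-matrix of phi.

With P the matrix whose columns are b1, ..., b3, [phi]_U = P^(-1) A P.
Column by column: phi(b1) = A b1 = <1, 0, 3>; its U-coordinates <-1, 3, -1> give column 1.
Continuing for each basis vector yields [phi]_U = [[-1, 1, 1], [3, -3, 2], [-1, -1, -3]].

[[-1, 1, 1], [3, -3, 2], [-1, -1, -3]]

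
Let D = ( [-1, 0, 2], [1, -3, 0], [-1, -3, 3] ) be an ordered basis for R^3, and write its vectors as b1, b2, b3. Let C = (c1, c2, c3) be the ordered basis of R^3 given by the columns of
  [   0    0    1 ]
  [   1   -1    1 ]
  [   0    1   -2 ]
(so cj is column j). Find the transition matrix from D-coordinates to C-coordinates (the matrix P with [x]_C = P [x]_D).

[[1, -2, -1], [0, 2, 1], [-1, 1, -1]]

Let M have columns bj and N have columns cj. Then for every x, N [x]_C = x = M [x]_D, so P = N^(-1) M.
Since det N = 1, N^(-1) has integer entries; multiplying gives P = [[1, -2, -1], [0, 2, 1], [-1, 1, -1]].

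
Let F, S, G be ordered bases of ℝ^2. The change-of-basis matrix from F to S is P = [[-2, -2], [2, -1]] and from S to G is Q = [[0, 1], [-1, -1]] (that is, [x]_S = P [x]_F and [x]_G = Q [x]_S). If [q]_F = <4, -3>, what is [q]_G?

First [q]_S = P [q]_F = <-2, 11>.
Then [q]_G = Q [q]_S = <11, -9>.

<11, -9>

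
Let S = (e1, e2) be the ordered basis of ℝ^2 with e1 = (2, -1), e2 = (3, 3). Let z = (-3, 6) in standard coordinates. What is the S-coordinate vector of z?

Write z = c_1 e1 + c_2 e2 and solve for the c_i.
System: 2c_1 + 3c_2 = -3, -c_1 + 3c_2 = 6; solving gives c_1 = -3, c_2 = 1.
Check: -3e1 + e2 = (-3, 6).

(-3, 1)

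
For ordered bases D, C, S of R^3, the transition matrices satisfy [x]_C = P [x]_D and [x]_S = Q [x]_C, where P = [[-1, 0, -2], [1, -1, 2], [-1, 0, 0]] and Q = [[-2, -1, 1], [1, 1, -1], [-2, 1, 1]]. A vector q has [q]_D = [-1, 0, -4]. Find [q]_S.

[-8, -1, -26]

Composing the changes, [q]_S = Q P [q]_D.
Q P = [[0, 1, 2], [1, -1, 0], [2, -1, 6]]; applying this to [-1, 0, -4] gives [-8, -1, -26].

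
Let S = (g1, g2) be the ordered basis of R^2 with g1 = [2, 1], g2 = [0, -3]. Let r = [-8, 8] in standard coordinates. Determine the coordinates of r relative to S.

We seek scalars with c_1 g1 + c_2 g2 = r; equivalently solve M c = r where the columns of M are g1, g2.
System: 2c_1 + 0c_2 = -8, c_1 - 3c_2 = 8; solving gives c_1 = -4, c_2 = -4.
Check: -4g1 - 4g2 = [-8, 8].

[-4, -4]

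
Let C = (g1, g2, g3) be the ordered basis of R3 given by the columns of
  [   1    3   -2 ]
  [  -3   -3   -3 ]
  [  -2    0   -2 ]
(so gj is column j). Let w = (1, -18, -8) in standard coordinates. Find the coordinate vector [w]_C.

(1, 2, 3)

Write w = c_1 g1 + ... + c_3 g3 and solve for the c_i.
Row-reducing the augmented matrix [M | w] gives c = (1, 2, 3).
Check: g1 + 2g2 + 3g3 = (1, -18, -8).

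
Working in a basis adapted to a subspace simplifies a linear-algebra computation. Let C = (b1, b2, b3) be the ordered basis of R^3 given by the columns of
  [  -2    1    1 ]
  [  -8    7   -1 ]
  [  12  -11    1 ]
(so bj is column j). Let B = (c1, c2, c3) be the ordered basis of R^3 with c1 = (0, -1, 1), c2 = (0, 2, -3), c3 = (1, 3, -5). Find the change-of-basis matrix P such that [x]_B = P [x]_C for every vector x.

[[2, 0, 0], [0, 2, -2], [-2, 1, 1]]

Take x = bj: its C-coordinates are the j-th standard unit vector, so P e_j — column j of P — equals [bj]_B.
b1 = 2c1 + 0·c2 - 2c3, giving column 1 = (2, 0, -2); repeating for each j gives P = [[2, 0, 0], [0, 2, -2], [-2, 1, 1]].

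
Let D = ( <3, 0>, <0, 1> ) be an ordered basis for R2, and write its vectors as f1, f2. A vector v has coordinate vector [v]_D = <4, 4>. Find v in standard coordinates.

<12, 4>

By definition v = 4f1 + 4f2.
Summing componentwise gives <12, 4>.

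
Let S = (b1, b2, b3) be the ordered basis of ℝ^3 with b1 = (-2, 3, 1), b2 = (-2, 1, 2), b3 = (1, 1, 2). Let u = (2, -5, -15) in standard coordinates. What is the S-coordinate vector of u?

Write u = c_1 b1 + ... + c_3 b3 and solve for the c_i.
Gaussian elimination on [M | u] yields c = (1, -4, -4).
Check: b1 - 4b2 - 4b3 = (2, -5, -15).

(1, -4, -4)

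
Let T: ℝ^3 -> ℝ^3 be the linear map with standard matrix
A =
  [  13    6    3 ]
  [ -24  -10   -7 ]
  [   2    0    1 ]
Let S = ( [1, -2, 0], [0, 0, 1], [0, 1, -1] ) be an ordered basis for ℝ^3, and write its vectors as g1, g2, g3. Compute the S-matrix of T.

[[1, 3, 3], [0, 0, 2], [-2, -1, 3]]

Let P have columns g1, ..., g3. Then [T]_S = P^(-1) A P.
Here det P = -1, so P^(-1) is integer; computing A P first and then P^(-1)(A P) gives [[1, 3, 3], [0, 0, 2], [-2, -1, 3]].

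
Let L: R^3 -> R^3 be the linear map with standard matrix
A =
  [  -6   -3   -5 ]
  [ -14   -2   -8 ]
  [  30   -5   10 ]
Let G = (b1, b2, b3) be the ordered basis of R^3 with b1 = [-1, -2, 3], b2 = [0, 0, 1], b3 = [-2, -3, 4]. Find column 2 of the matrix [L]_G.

[1, -1, 2]

Column 2 of [L]_G is the G-coordinate vector of L(b2).
In standard coordinates L(b2) = A b2 = [-5, -8, 10].
Converting to G: [-5, -8, 10] = b1 - b2 + 2b3, so the coordinate vector is [1, -1, 2].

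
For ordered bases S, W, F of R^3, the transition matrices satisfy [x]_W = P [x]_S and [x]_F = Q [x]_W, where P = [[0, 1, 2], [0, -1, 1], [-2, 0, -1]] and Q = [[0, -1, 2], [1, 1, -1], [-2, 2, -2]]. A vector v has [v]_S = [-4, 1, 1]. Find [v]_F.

[14, -4, -20]

First [v]_W = P [v]_S = [3, 0, 7].
Then [v]_F = Q [v]_W = [14, -4, -20].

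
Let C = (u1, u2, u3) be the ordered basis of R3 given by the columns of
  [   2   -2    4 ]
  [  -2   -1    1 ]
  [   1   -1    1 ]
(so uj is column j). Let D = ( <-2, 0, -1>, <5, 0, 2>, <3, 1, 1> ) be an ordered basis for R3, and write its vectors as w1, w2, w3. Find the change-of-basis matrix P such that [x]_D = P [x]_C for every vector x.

Let M have columns uj and N have columns wj. Then for every x, N [x]_D = x = M [x]_C, so P = N^(-1) M.
Since det N = -1, N^(-1) has integer entries; multiplying gives P = [[1, 2, 2], [2, 1, 1], [-2, -1, 1]].

[[1, 2, 2], [2, 1, 1], [-2, -1, 1]]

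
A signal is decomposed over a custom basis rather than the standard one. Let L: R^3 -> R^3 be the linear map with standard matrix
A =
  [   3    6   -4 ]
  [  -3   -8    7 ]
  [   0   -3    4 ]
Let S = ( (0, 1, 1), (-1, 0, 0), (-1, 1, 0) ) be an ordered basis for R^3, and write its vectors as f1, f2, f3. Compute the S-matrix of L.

[[1, 0, -3], [0, 0, -1], [-2, 3, -2]]

The j-th column of [L]_S is [L(fj)]_S.
L(f1) = A f1 = (2, -1, 1) = f1 + 0·f2 - 2f3, so column 1 is (1, 0, -2).
Repeating for f2, f3 and assembling the columns gives [[1, 0, -3], [0, 0, -1], [-2, 3, -2]].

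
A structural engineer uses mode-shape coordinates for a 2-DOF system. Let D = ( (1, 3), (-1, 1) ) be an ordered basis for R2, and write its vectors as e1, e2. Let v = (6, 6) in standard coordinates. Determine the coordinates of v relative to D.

We seek scalars with c_1 e1 + c_2 e2 = v; equivalently solve M c = v where the columns of M are e1, e2.
System: c_1 - c_2 = 6, 3c_1 + c_2 = 6; solving gives c_1 = 3, c_2 = -3.
Check: 3e1 - 3e2 = (6, 6).

(3, -3)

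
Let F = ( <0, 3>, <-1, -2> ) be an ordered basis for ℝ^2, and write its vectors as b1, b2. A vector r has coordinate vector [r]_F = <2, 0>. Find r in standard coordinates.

The coordinates say r = 2b1 + 0·b2; adding the scaled basis vectors gives <0, 6>.

<0, 6>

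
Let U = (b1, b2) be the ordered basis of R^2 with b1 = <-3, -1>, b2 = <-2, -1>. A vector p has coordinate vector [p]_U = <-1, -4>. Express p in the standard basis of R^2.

<11, 5>

By definition p = -b1 - 4b2.
Summing componentwise gives <11, 5>.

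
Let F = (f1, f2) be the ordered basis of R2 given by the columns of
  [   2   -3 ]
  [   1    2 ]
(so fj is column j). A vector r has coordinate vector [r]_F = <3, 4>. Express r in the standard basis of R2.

<-6, 11>

The coordinates say r = 3f1 + 4f2; adding the scaled basis vectors gives <-6, 11>.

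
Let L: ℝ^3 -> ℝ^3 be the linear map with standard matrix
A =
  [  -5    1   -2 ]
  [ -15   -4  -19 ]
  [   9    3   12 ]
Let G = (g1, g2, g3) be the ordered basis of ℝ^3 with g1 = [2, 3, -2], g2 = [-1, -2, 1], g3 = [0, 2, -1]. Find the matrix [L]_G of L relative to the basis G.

The j-th column of [L]_G is [L(gj)]_G.
L(g1) = A g1 = [-3, -4, 3] = -2g1 - g2 + 0·g3, so column 1 is [-2, -1, 0].
Repeating for g2, g3 and assembling the columns gives [[-2, 2, 1], [-1, 3, -2], [0, 2, 2]].

[[-2, 2, 1], [-1, 3, -2], [0, 2, 2]]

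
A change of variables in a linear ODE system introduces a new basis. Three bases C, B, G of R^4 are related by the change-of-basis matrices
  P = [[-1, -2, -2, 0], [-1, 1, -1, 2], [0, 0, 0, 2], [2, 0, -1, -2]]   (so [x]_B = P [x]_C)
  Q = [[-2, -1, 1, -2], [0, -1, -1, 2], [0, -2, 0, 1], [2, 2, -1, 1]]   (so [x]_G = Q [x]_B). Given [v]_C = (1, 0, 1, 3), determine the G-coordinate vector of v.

First [v]_B = P [v]_C = (-3, 4, 6, -5).
Then [v]_G = Q [v]_B = (18, -20, -13, -9).

(18, -20, -13, -9)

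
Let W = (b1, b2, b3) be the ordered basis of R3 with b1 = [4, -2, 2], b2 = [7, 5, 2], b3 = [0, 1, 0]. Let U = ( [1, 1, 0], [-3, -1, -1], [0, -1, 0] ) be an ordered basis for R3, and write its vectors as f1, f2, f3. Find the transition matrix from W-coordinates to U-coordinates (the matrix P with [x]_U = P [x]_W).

[[-2, 1, 0], [-2, -2, 0], [2, -2, -1]]

Let M have columns bj and N have columns fj. Then for every x, N [x]_U = x = M [x]_W, so P = N^(-1) M.
Since det N = -1, N^(-1) has integer entries; multiplying gives P = [[-2, 1, 0], [-2, -2, 0], [2, -2, -1]].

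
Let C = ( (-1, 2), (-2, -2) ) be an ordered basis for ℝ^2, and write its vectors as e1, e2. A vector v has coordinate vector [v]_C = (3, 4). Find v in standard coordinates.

(-11, -2)

The coordinates say v = 3e1 + 4e2; adding the scaled basis vectors gives (-11, -2).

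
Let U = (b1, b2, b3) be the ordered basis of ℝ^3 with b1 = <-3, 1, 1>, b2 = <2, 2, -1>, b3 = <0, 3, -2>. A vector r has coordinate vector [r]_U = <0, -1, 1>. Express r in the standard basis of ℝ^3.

<-2, 1, -1>

The coordinates say r = 0·b1 - b2 + b3; adding the scaled basis vectors gives <-2, 1, -1>.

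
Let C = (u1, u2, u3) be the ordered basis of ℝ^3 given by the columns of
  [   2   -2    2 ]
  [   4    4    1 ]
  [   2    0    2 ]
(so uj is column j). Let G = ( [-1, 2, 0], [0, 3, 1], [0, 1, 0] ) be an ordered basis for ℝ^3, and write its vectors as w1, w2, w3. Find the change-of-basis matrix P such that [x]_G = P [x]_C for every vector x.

Column j of P is [uj]_G, since P maps C-coordinates to G-coordinates.
Expressing u1 in G: u1 = -2w1 + 2w2 + 2w3, so column 1 of P is [-2, 2, 2].
Doing the same for each uj gives P = [[-2, 2, -2], [2, 0, 2], [2, 0, -1]].

[[-2, 2, -2], [2, 0, 2], [2, 0, -1]]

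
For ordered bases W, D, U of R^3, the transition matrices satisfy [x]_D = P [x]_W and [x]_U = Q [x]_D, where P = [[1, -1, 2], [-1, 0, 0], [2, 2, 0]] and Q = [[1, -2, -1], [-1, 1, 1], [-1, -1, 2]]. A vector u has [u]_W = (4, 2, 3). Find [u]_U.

Apply P to get D-coordinates (8, -4, 12), then Q to get U-coordinates.
The result is [u]_U = (4, 0, 20).

(4, 0, 20)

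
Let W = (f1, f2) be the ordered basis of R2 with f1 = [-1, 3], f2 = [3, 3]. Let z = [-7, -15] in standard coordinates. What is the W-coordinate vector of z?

[z]_W is the unique c with M c = z, where M has columns f1, f2.
System: -c_1 + 3c_2 = -7, 3c_1 + 3c_2 = -15; solving gives c_1 = -2, c_2 = -3.
Check: -2f1 - 3f2 = [-7, -15].

[-2, -3]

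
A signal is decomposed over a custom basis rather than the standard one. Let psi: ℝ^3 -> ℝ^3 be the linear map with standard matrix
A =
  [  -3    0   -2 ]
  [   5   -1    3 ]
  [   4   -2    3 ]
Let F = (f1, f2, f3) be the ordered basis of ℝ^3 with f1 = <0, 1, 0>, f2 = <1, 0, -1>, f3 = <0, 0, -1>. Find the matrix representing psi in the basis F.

[[-1, 2, -3], [0, -1, 2], [2, 0, 1]]

With P the matrix whose columns are f1, ..., f3, [psi]_F = P^(-1) A P.
Column by column: psi(f1) = A f1 = <0, -1, -2>; its F-coordinates <-1, 0, 2> give column 1.
Continuing for each basis vector yields [psi]_F = [[-1, 2, -3], [0, -1, 2], [2, 0, 1]].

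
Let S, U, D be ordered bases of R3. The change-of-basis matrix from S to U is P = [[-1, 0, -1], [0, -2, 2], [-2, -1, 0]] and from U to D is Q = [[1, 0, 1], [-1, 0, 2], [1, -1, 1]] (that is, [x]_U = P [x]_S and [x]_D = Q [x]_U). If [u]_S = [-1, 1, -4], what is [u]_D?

Apply P to get U-coordinates [5, -10, 1], then Q to get D-coordinates.
The result is [u]_D = [6, -3, 16].

[6, -3, 16]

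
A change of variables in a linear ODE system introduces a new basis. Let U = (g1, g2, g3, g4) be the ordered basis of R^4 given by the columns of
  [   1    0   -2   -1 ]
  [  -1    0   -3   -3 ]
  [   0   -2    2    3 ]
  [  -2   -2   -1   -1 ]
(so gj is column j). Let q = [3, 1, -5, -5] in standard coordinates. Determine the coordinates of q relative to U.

We seek scalars with c_1 g1 + ... + c_4 g4 = q; equivalently solve M c = q where the columns of M are g1, ..., g4.
Row-reducing the augmented matrix [M | q] gives c = (2, 1, 0, -1).
Check: 2g1 + g2 + 0·g3 - g4 = [3, 1, -5, -5].

[2, 1, 0, -1]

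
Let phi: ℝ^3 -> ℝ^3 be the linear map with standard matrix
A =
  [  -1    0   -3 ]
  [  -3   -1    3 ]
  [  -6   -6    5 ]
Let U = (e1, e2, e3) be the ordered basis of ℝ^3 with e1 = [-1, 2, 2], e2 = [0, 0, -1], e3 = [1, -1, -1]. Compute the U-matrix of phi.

With P the matrix whose columns are e1, ..., e3, [phi]_U = P^(-1) A P.
Column by column: phi(e1) = A e1 = [-5, 7, 4]; its U-coordinates [2, 3, -3] give column 1.
Continuing for each basis vector yields [phi]_U = [[2, 0, -3], [3, 2, 0], [-3, 3, -1]].

[[2, 0, -3], [3, 2, 0], [-3, 3, -1]]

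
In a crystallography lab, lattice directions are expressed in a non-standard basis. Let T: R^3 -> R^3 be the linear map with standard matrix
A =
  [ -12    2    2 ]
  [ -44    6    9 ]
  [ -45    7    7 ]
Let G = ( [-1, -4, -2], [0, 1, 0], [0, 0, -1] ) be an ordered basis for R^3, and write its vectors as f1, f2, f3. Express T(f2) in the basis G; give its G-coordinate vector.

[-2, -2, -3]

Column 2 of [T]_G is the G-coordinate vector of T(f2).
In standard coordinates T(f2) = A f2 = [2, 6, 7].
Converting to G: [2, 6, 7] = -2f1 - 2f2 - 3f3, so the coordinate vector is [-2, -2, -3].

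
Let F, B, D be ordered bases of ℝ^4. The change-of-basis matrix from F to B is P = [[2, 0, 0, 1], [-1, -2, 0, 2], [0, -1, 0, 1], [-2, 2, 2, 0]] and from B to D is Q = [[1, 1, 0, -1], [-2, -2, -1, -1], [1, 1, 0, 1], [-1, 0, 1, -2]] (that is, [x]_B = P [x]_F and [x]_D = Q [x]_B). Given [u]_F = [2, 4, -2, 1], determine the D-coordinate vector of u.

Apply P to get B-coordinates [5, -8, -3, 0], then Q to get D-coordinates.
The result is [u]_D = [-3, 9, -3, -8].

[-3, 9, -3, -8]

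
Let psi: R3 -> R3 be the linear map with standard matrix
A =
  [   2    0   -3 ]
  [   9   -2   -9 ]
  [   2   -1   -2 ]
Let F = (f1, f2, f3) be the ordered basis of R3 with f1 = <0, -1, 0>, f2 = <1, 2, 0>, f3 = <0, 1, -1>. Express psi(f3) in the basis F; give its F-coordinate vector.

Compute psi(f3) = A f3 = <3, 7, 1> in standard coordinates.
Then write this in F-coordinates: solve for y in y_1 f1 + ... + y_3 f3 = <3, 7, 1>.
This gives y = <-2, 3, -1>, which is column 3 of [psi]_F.

<-2, 3, -1>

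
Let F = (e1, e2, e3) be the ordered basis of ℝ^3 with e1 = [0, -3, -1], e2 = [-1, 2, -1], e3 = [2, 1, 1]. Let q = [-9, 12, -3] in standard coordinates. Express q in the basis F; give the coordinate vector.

[q]_F is the unique c with M c = q, where M has columns e1, ..., e3.
Gaussian elimination on [M | q] yields c = (-3, 3, -3).
Check: -3e1 + 3e2 - 3e3 = [-9, 12, -3].

[-3, 3, -3]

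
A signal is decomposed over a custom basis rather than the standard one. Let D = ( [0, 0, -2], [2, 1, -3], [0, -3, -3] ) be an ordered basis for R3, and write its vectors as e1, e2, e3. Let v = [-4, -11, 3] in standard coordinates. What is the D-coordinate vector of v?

Write v = c_1 e1 + ... + c_3 e3 and solve for the c_i.
Gaussian elimination on [M | v] yields c = (-3, -2, 3).
Check: -3e1 - 2e2 + 3e3 = [-4, -11, 3].

[-3, -2, 3]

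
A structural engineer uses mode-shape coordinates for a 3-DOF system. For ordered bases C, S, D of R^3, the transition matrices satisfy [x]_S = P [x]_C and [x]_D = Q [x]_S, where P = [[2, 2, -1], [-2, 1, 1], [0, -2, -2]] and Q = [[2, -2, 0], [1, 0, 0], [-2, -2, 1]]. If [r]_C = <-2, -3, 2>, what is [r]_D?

<-30, -12, 20>

First [r]_S = P [r]_C = <-12, 3, 2>.
Then [r]_D = Q [r]_S = <-30, -12, 20>.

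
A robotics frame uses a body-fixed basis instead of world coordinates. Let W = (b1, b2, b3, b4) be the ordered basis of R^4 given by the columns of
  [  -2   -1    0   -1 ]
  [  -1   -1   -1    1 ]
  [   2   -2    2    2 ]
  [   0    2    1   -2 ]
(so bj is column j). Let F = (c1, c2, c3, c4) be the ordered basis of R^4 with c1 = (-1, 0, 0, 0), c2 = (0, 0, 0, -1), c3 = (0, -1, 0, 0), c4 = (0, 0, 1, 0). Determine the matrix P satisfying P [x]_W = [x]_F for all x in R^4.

Column j of P is [bj]_F, since P maps W-coordinates to F-coordinates.
Expressing b1 in F: b1 = 2c1 + 0·c2 + c3 + 2c4, so column 1 of P is (2, 0, 1, 2).
Doing the same for each bj gives P = [[2, 1, 0, 1], [0, -2, -1, 2], [1, 1, 1, -1], [2, -2, 2, 2]].

[[2, 1, 0, 1], [0, -2, -1, 2], [1, 1, 1, -1], [2, -2, 2, 2]]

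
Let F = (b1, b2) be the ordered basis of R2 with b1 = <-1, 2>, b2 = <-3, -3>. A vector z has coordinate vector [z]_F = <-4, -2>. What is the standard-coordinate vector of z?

<10, -2>

The coordinates say z = -4b1 - 2b2; adding the scaled basis vectors gives <10, -2>.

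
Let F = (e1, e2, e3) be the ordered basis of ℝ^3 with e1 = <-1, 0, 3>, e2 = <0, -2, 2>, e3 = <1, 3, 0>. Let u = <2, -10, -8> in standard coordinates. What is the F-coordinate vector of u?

<-4, 2, -2>

Write u = c_1 e1 + ... + c_3 e3 and solve for the c_i.
Solving this 3x3 system gives c = (-4, 2, -2).
Check: -4e1 + 2e2 - 2e3 = <2, -10, -8>.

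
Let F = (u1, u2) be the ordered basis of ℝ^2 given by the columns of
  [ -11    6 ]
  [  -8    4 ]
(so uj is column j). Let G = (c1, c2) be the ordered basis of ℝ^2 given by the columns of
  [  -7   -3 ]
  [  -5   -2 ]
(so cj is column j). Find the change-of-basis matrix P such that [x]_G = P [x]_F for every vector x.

Column j of P is [uj]_G, since P maps F-coordinates to G-coordinates.
Expressing u1 in G: u1 = 2c1 - c2, so column 1 of P is <2, -1>.
Doing the same for each uj gives P = [[2, 0], [-1, -2]].

[[2, 0], [-1, -2]]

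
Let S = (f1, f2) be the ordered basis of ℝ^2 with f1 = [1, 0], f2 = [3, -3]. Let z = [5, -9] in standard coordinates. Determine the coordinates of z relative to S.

[-4, 3]

We seek scalars with c_1 f1 + c_2 f2 = z; equivalently solve M c = z where the columns of M are f1, f2.
System: c_1 + 3c_2 = 5, 0c_1 - 3c_2 = -9; solving gives c_1 = -4, c_2 = 3.
Check: -4f1 + 3f2 = [5, -9].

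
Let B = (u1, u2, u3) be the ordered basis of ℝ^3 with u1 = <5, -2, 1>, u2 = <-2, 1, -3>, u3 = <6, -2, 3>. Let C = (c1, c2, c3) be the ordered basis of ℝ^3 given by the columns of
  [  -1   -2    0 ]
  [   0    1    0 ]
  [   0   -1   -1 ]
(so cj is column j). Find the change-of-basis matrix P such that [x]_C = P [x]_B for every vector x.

Let M have columns uj and N have columns cj. Then for every x, N [x]_C = x = M [x]_B, so P = N^(-1) M.
Since det N = 1, N^(-1) has integer entries; multiplying gives P = [[-1, 0, -2], [-2, 1, -2], [1, 2, -1]].

[[-1, 0, -2], [-2, 1, -2], [1, 2, -1]]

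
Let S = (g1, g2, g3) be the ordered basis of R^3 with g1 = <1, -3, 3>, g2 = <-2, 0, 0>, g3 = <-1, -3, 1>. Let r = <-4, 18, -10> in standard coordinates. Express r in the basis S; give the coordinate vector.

[r]_S is the unique c with M c = r, where M has columns g1, ..., g3.
Solving this 3x3 system gives c = (-2, 3, -4).
Check: -2g1 + 3g2 - 4g3 = <-4, 18, -10>.

<-2, 3, -4>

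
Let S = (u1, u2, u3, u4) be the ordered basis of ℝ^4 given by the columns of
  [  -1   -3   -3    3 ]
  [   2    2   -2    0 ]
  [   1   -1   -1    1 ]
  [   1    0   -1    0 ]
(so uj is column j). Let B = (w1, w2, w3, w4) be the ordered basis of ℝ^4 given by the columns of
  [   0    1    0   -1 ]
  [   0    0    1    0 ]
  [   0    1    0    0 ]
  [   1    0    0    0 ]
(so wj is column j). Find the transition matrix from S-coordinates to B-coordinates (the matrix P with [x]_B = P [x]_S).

[[1, 0, -1, 0], [1, -1, -1, 1], [2, 2, -2, 0], [2, 2, 2, -2]]

Column j of P is [uj]_B, since P maps S-coordinates to B-coordinates.
Expressing u1 in B: u1 = w1 + w2 + 2w3 + 2w4, so column 1 of P is [1, 1, 2, 2].
Doing the same for each uj gives P = [[1, 0, -1, 0], [1, -1, -1, 1], [2, 2, -2, 0], [2, 2, 2, -2]].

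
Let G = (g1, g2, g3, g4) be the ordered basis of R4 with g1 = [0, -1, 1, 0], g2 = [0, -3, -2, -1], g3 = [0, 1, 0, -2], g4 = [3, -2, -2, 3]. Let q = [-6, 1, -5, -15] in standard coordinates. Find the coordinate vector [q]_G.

[-3, 3, 3, -2]

Write q = c_1 g1 + ... + c_4 g4 and solve for the c_i.
Row-reducing the augmented matrix [M | q] gives c = (-3, 3, 3, -2).
Check: -3g1 + 3g2 + 3g3 - 2g4 = [-6, 1, -5, -15].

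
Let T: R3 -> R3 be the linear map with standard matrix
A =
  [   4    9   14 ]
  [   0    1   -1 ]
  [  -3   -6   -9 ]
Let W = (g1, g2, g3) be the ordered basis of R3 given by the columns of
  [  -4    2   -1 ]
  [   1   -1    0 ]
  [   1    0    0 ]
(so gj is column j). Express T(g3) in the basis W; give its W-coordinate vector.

Column 3 of [T]_W is the W-coordinate vector of T(g3).
In standard coordinates T(g3) = A g3 = <-4, 0, 3>.
Converting to W: <-4, 0, 3> = 3g1 + 3g2 - 2g3, so the coordinate vector is <3, 3, -2>.

<3, 3, -2>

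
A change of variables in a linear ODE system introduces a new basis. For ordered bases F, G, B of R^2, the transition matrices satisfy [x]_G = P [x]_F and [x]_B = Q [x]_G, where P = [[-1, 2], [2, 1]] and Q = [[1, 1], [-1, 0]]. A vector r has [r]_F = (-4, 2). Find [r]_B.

(2, -8)

Composing the changes, [r]_B = Q P [r]_F.
Q P = [[1, 3], [1, -2]]; applying this to (-4, 2) gives (2, -8).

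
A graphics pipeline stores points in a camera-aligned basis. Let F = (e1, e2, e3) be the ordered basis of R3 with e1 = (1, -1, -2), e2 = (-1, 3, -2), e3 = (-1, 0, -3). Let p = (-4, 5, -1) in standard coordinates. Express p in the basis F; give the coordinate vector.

[p]_F is the unique c with M c = p, where M has columns e1, ..., e3.
Solving this 3x3 system gives c = (-2, 1, 1).
Check: -2e1 + e2 + e3 = (-4, 5, -1).

(-2, 1, 1)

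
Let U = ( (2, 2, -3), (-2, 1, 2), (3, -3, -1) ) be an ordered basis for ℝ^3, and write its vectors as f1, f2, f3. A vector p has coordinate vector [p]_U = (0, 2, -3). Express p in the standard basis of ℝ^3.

(-13, 11, 7)

p = M [p]_U, where M has columns f1, ..., f3.
Carrying out the matrix-vector product, p = (-13, 11, 7).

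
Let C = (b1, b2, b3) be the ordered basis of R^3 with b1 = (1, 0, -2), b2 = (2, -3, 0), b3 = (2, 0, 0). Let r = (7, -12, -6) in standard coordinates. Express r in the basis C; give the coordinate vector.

(3, 4, -2)

Write r = c_1 b1 + ... + c_3 b3 and solve for the c_i.
Solving this 3x3 system gives c = (3, 4, -2).
Check: 3b1 + 4b2 - 2b3 = (7, -12, -6).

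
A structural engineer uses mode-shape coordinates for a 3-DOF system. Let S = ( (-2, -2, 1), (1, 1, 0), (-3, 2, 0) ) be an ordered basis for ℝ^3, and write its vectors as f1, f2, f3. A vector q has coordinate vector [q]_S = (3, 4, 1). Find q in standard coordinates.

(-5, 0, 3)

By definition q = 3f1 + 4f2 + f3.
Summing componentwise gives (-5, 0, 3).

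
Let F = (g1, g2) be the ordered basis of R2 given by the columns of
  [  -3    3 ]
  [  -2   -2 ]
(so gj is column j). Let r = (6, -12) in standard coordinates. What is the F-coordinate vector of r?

(2, 4)

We seek scalars with c_1 g1 + c_2 g2 = r; equivalently solve M c = r where the columns of M are g1, g2.
System: -3c_1 + 3c_2 = 6, -2c_1 - 2c_2 = -12; solving gives c_1 = 2, c_2 = 4.
Check: 2g1 + 4g2 = (6, -12).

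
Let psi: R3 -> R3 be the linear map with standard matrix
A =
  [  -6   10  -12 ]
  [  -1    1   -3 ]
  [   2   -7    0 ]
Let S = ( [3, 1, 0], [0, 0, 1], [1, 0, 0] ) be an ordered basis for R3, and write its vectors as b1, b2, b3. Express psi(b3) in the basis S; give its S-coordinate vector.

Compute psi(b3) = A b3 = [-6, -1, 2] in standard coordinates.
Then write this in S-coordinates: solve for y in y_1 b1 + ... + y_3 b3 = [-6, -1, 2].
This gives y = [-1, 2, -3], which is column 3 of [psi]_S.

[-1, 2, -3]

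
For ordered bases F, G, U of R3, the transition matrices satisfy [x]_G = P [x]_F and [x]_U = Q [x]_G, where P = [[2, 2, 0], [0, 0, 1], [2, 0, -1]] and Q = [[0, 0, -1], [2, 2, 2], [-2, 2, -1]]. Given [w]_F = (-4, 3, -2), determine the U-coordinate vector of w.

Apply P to get G-coordinates (-2, -2, -6), then Q to get U-coordinates.
The result is [w]_U = (6, -20, 6).

(6, -20, 6)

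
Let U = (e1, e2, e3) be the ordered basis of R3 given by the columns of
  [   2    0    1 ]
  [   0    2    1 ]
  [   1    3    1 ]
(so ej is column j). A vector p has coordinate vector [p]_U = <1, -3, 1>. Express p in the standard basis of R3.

<3, -5, -7>

By definition p = e1 - 3e2 + e3.
Summing componentwise gives <3, -5, -7>.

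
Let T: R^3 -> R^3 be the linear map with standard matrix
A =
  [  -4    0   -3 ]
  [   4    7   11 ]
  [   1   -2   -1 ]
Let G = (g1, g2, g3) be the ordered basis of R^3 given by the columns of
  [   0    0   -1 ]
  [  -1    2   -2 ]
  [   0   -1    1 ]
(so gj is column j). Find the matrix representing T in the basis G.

[[3, 3, 3], [-2, 0, -3], [0, -3, -1]]

Let P have columns g1, ..., g3. Then [T]_G = P^(-1) A P.
Here det P = -1, so P^(-1) is integer; computing A P first and then P^(-1)(A P) gives [[3, 3, 3], [-2, 0, -3], [0, -3, -1]].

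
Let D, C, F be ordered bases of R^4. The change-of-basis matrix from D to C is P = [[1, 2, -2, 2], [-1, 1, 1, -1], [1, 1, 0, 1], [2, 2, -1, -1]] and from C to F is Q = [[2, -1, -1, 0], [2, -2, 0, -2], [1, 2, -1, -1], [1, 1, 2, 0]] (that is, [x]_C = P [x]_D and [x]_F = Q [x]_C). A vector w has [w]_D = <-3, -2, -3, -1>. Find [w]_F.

<1, 8, 7, -16>

Apply P to get C-coordinates <-3, -1, -6, -6>, then Q to get F-coordinates.
The result is [w]_F = <1, 8, 7, -16>.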